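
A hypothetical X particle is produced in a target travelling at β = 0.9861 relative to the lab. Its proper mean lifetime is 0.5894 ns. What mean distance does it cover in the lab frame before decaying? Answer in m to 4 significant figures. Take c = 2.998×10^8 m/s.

d ≈ 1.049 m

γ = 1/√(1 − 0.9861²) = 6.01855
Dilated lifetime: Δt = γτ₀ = 6.01855 × 0.5894 ns = 3.54733 ns
d = vΔt = 0.9861c × 3.54733 ns = 2.95633×10^8 m/s × 3.54733×10^-9 s = 1.049 m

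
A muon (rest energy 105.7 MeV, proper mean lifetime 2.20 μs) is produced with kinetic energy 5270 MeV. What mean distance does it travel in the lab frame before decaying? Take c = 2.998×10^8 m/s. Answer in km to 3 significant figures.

d ≈ 33.5 km

γ = 1 + K/(m₀c²) = 1 + 5270/105.7 = 50.858
β = √(1 − 1/γ²) = 0.99981
Dilated lifetime: γτ₀ = 50.858 × 2.20 μs = 111.89 μs
d = βc·γτ₀ = 0.99981 × (2.998×10^8 m/s) × 0.00011189 s = 33.5 km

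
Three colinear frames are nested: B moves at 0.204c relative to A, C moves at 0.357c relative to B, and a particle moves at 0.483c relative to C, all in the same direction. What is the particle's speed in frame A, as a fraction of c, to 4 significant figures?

Compose boost 2: (0.357 + 0.204)/(1 + 0.357×0.204) = 0.5610/1.07283 = 0.522917
Compose boost 3: (0.483 + 0.522917)/(1 + 0.483×0.522917) = 1.00592/1.25257 = 0.8031

u ≈ 0.8031c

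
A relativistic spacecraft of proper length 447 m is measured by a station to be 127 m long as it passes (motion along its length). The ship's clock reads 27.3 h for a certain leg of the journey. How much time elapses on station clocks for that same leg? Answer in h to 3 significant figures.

Length contraction ⇒ γ = L₀/L = 447/127 = 3.5197
Time dilation: Δt = γτ₀ = 3.5197 × 27.3 h = 96.1 h

Δt ≈ 96.1 h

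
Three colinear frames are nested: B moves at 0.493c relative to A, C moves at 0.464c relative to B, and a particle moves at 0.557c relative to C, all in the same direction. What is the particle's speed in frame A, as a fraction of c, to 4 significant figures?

u ≈ 0.9317c

Compose boost 2: (0.464 + 0.493)/(1 + 0.464×0.493) = 0.9570/1.22875 = 0.778839
Compose boost 3: (0.557 + 0.778839)/(1 + 0.557×0.778839) = 1.33584/1.43381 = 0.9317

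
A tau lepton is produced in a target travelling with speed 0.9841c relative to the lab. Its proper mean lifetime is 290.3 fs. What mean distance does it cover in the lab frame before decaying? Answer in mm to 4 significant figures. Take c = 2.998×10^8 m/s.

γ = 1/√(1 − 0.9841²) = 5.63015
Dilated lifetime: Δt = γτ₀ = 5.63015 × 290.3 fs = 1634.43 fs
d = vΔt = 0.9841c × 1634.43 fs = 2.95033×10^8 m/s × 1.63443×10^-12 s = 0.4822 mm

d ≈ 0.4822 mm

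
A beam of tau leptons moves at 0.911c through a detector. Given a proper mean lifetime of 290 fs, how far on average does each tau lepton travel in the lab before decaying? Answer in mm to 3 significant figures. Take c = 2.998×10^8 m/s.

d ≈ 0.192 mm

γ = 1/√(1 − 0.911²) = 2.4248
Dilated lifetime: Δt = γτ₀ = 2.4248 × 290 fs = 703.19 fs
d = vΔt = 0.911c × 703.19 fs = 2.7312×10^8 m/s × 7.0319×10^-13 s = 0.192 mm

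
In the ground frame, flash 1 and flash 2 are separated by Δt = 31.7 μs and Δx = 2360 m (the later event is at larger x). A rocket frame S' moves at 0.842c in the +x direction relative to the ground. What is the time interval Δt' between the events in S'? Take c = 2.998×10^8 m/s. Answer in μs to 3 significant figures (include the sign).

γ = 1/√(1 − 0.842²) = 1.8536
Δt' = γ(Δt − vΔx/c²) = 1.8536 × (31.7 μs − 0.842×2360 m / (2.998×10^8 m/s))
= 1.8536 × (25.072 μs) = 46.5 μs

Δt' ≈ 46.5 μs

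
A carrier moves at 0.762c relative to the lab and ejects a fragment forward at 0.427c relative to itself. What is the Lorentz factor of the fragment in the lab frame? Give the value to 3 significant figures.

u_lab = (0.427 + 0.762)/(1 + 0.427×0.762) = 1.189/1.32537 = 0.897105
γ = 1/√(1 − 0.897105²) = 2.26

γ ≈ 2.26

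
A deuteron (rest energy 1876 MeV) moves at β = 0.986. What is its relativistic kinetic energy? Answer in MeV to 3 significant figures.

K ≈ 9370 MeV

γ = 1/√(1 − 0.986²) = 5.9972
K = (γ − 1)m₀c² = (5.9972 − 1) × 1876 MeV = 4.9972 × 1876 MeV = 9370 MeV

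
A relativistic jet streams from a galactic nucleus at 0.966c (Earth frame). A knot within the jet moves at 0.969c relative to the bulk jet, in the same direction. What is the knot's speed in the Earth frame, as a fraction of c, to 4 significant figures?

Relativistic velocity addition: u = (u' + v)/(1 + u'v/c²)
= (0.969 + 0.966)/(1 + 0.969×0.966) = 1.935/1.93605 = 0.9995

u ≈ 0.9995c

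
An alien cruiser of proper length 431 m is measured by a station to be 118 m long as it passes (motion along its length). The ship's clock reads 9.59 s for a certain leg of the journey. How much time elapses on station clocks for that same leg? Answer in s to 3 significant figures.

Length contraction ⇒ γ = L₀/L = 431/118 = 3.6525
Time dilation: Δt = γτ₀ = 3.6525 × 9.59 s = 35.0 s

Δt ≈ 35.0 s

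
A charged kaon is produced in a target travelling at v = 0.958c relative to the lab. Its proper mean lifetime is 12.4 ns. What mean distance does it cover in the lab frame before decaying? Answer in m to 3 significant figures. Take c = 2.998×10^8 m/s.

d ≈ 12.4 m

γ = 1/√(1 − 0.958²) = 3.4871
Dilated lifetime: Δt = γτ₀ = 3.4871 × 12.4 ns = 43.240 ns
d = vΔt = 0.958c × 43.240 ns = 2.8721×10^8 m/s × 4.3240×10^-8 s = 12.4 m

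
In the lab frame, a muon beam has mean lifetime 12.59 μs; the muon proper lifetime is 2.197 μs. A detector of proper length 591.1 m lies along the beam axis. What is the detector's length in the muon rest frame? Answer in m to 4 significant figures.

L ≈ 103.1 m

Time dilation ⇒ γ = Δt/τ₀ = 12.59/2.197 = 5.73054
Length contraction: L = L₀/γ = 591.1/5.73054 = 103.1 m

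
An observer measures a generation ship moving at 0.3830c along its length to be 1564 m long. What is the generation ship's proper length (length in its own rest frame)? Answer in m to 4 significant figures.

γ = 1/√(1 − 0.3830²) = 1.08255
L₀ = γL = 1.08255 × 1564 = 1693 m

L₀ ≈ 1693 m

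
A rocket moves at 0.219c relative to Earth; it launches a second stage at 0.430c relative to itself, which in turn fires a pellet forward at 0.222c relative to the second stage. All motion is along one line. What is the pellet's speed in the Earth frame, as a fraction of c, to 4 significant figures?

Compose boost 2: (0.430 + 0.219)/(1 + 0.430×0.219) = 0.6490/1.09417 = 0.593144
Compose boost 3: (0.222 + 0.593144)/(1 + 0.222×0.593144) = 0.815144/1.13168 = 0.7203

u ≈ 0.7203c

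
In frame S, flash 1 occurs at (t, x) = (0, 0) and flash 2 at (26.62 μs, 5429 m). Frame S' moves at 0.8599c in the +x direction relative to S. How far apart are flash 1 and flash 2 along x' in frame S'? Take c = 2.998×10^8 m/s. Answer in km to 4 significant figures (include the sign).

γ = 1/√(1 − 0.8599²) = 1.95901
Δx' = γ(Δx − vΔt) = 1.95901 × (5429 m − 0.8599×(2.998×10^8 m/s)×26.62×10^-6 s)
= 1.95901 × (-1433.58 m) = -2.808 km

Δx' ≈ -2.808 km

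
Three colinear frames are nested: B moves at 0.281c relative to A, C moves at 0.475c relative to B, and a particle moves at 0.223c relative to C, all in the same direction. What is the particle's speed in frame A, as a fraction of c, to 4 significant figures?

u ≈ 0.7747c

Compose boost 2: (0.475 + 0.281)/(1 + 0.475×0.281) = 0.7560/1.13348 = 0.666975
Compose boost 3: (0.223 + 0.666975)/(1 + 0.223×0.666975) = 0.889975/1.14874 = 0.7747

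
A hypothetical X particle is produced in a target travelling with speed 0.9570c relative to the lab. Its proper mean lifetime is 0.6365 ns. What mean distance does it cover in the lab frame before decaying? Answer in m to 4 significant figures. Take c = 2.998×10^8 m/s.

d ≈ 0.6295 m

γ = 1/√(1 − 0.9570²) = 3.44723
Dilated lifetime: Δt = γτ₀ = 3.44723 × 0.6365 ns = 2.19416 ns
d = vΔt = 0.9570c × 2.19416 ns = 2.86909×10^8 m/s × 2.19416×10^-9 s = 0.6295 m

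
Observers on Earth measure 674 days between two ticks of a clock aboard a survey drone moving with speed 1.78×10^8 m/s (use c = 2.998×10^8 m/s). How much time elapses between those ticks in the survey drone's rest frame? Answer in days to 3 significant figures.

τ₀ ≈ 542 days

β = v/c = 1.78×10^8 / 2.998×10^8 = 0.59373
γ = 1/√(1 − 0.59373²) = 1.2428
Proper time: τ₀ = Δt/γ = 674/1.2428 = 542 days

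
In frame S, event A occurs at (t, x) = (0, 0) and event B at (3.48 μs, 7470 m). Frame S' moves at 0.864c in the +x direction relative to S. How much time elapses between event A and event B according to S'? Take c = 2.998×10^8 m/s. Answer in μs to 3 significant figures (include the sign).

γ = 1/√(1 − 0.864²) = 1.9861
Δt' = γ(Δt − vΔx/c²) = 1.9861 × (3.48 μs − 0.864×7470 m / (2.998×10^8 m/s))
= 1.9861 × (-18.048 μs) = -35.8 μs

Δt' ≈ -35.8 μs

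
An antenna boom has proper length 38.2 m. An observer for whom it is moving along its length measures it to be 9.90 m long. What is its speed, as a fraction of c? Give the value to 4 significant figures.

β ≈ 0.9658

γ = L₀/L = 38.2/9.90 = 3.85859
β = √(1 − 1/γ²) = 0.9658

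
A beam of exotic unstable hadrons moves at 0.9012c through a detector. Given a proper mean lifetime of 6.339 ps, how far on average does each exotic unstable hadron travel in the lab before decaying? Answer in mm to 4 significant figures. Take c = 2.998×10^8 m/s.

γ = 1/√(1 − 0.9012²) = 2.30732
Dilated lifetime: Δt = γτ₀ = 2.30732 × 6.339 ps = 14.6261 ps
d = vΔt = 0.9012c × 14.6261 ps = 2.70180×10^8 m/s × 1.46261×10^-11 s = 3.952 mm

d ≈ 3.952 mm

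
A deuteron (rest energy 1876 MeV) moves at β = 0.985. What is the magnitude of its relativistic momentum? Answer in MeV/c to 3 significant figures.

γ = 1/√(1 − 0.985²) = 5.7953
p = γβm₀c = 5.7953 × 0.985 × 1876 MeV/c = 10700 MeV/c

p ≈ 10700 MeV/c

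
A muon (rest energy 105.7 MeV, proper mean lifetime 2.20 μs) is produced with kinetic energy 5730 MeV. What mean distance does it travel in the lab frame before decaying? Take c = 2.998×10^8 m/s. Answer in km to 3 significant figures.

d ≈ 36.4 km

γ = 1 + K/(m₀c²) = 1 + 5730/105.7 = 55.210
β = √(1 − 1/γ²) = 0.99984
Dilated lifetime: γτ₀ = 55.210 × 2.20 μs = 121.46 μs
d = βc·γτ₀ = 0.99984 × (2.998×10^8 m/s) × 0.00012146 s = 36.4 km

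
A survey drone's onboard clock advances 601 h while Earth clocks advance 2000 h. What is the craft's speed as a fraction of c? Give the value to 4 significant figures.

γ = Δt/τ₀ = 2000/601 = 3.32779
β = √(1 − 1/γ²) = √(1 − 1/3.32779²) = 0.9538

β ≈ 0.9538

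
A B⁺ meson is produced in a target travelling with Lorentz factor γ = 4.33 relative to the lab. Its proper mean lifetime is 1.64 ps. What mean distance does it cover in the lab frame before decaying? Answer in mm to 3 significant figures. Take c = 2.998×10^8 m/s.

β = √(1 − 1/γ²) = √(1 − 1/4.33²) = 0.97297
Dilated lifetime: Δt = γτ₀ = 4.33 × 1.64 ps = 7.1012 ps
d = vΔt = 0.97297c × 7.1012 ps = 2.9170×10^8 m/s × 7.1012×10^-12 s = 2.07 mm

d ≈ 2.07 mm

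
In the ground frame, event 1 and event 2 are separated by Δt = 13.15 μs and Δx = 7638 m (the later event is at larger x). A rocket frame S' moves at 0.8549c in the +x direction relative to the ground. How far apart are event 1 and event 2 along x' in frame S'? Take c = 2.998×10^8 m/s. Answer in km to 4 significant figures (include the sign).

Δx' ≈ 8.226 km

γ = 1/√(1 − 0.8549²) = 1.92755
Δx' = γ(Δx − vΔt) = 1.92755 × (7638 m − 0.8549×(2.998×10^8 m/s)×13.15×10^-6 s)
= 1.92755 × (4267.67 m) = 8.226 km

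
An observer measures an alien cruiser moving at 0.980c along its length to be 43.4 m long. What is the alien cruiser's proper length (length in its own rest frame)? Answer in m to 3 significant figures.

L₀ ≈ 218 m

γ = 1/√(1 − 0.980²) = 5.0252
L₀ = γL = 5.0252 × 43.4 = 218 m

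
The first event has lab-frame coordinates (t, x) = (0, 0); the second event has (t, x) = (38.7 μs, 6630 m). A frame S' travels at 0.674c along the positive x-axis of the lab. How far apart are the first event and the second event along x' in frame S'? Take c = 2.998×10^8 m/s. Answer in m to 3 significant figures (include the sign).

Δx' ≈ -1610 m

γ = 1/√(1 − 0.674²) = 1.3537
Δx' = γ(Δx − vΔt) = 1.3537 × (6630 m − 0.674×(2.998×10^8 m/s)×38.7×10^-6 s)
= 1.3537 × (-1189.9 m) = -1610 m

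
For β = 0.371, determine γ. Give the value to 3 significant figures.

γ = 1/√(1 − β²) = 1/√(1 − 0.371²) = 1/√(0.86236) = 1.08

γ ≈ 1.08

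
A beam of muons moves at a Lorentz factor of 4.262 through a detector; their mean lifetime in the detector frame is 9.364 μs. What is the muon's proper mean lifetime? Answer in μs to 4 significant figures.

γ = 4.262 (given)
Proper time: τ₀ = Δt/γ = 9.364/4.262 = 2.197 μs

τ₀ ≈ 2.197 μs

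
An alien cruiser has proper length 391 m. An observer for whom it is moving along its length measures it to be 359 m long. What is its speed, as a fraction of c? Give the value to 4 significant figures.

γ = L₀/L = 391/359 = 1.08914
β = √(1 − 1/γ²) = 0.3962

β ≈ 0.3962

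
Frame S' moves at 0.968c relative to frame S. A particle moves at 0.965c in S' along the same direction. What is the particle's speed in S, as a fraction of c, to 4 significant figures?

u ≈ 0.9994c

Relativistic velocity addition: u = (u' + v)/(1 + u'v/c²)
= (0.965 + 0.968)/(1 + 0.965×0.968) = 1.933/1.93412 = 0.9994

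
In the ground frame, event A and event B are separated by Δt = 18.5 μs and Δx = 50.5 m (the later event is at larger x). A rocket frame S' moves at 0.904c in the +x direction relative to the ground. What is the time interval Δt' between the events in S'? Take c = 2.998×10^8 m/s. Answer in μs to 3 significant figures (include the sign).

Δt' ≈ 42.9 μs

γ = 1/√(1 − 0.904²) = 2.3390
Δt' = γ(Δt − vΔx/c²) = 2.3390 × (18.5 μs − 0.904×50.5 m / (2.998×10^8 m/s))
= 2.3390 × (18.348 μs) = 42.9 μs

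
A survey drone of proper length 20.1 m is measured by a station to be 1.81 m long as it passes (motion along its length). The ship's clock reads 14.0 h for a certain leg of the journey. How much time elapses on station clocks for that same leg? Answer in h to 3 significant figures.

Δt ≈ 155 h

Length contraction ⇒ γ = L₀/L = 20.1/1.81 = 11.105
Time dilation: Δt = γτ₀ = 11.105 × 14.0 h = 155 h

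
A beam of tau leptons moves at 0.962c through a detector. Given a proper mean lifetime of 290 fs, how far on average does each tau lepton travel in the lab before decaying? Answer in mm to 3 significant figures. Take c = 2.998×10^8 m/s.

γ = 1/√(1 − 0.962²) = 3.6623
Dilated lifetime: Δt = γτ₀ = 3.6623 × 290 fs = 1062.1 fs
d = vΔt = 0.962c × 1062.1 fs = 2.8841×10^8 m/s × 1.0621×10^-12 s = 0.306 mm

d ≈ 0.306 mm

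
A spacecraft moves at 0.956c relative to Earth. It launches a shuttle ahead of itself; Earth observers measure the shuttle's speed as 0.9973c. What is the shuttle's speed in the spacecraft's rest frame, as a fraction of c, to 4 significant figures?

Inverse velocity addition: u' = (u − v)/(1 − uv/c²)
= (0.9973 − 0.956)/(1 − 0.9973×0.956) = 0.04130/0.0465812 = 0.8866

u' ≈ 0.8866c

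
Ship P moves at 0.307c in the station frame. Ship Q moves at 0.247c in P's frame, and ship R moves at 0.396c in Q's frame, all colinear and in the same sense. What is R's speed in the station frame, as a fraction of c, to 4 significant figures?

u ≈ 0.7567c

Compose boost 2: (0.247 + 0.307)/(1 + 0.247×0.307) = 0.5540/1.07583 = 0.514952
Compose boost 3: (0.396 + 0.514952)/(1 + 0.396×0.514952) = 0.910952/1.20392 = 0.7567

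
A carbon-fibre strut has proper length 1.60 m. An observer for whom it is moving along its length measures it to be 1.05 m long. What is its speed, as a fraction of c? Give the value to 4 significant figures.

β ≈ 0.7545

γ = L₀/L = 1.60/1.05 = 1.52381
β = √(1 − 1/γ²) = 0.7545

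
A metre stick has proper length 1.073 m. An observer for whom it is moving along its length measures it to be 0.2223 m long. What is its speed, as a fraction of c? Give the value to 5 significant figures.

γ = L₀/L = 1.073/0.2223 = 4.826811
β = √(1 − 1/γ²) = 0.97830

β ≈ 0.97830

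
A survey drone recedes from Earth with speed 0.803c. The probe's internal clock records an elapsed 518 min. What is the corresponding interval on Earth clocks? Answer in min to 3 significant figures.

γ = 1/√(1 − 0.803²) = 1.6779
Time dilation: Δt = γτ₀ = 1.6779 × 518 min = 869 min

Δt ≈ 869 min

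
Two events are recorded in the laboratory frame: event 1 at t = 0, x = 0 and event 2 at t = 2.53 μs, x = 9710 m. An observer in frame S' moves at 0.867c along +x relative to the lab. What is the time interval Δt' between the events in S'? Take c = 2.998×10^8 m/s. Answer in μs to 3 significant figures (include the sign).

γ = 1/√(1 − 0.867²) = 2.0068
Δt' = γ(Δt − vΔx/c²) = 2.0068 × (2.53 μs − 0.867×9710 m / (2.998×10^8 m/s))
= 2.0068 × (-25.551 μs) = -51.3 μs

Δt' ≈ -51.3 μs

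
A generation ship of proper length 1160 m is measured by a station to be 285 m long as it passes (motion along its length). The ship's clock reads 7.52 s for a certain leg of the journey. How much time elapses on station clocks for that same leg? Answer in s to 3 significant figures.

Length contraction ⇒ γ = L₀/L = 1160/285 = 4.0702
Time dilation: Δt = γτ₀ = 4.0702 × 7.52 s = 30.6 s

Δt ≈ 30.6 s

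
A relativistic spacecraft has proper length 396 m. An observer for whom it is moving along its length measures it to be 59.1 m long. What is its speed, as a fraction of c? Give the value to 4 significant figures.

γ = L₀/L = 396/59.1 = 6.70051
β = √(1 − 1/γ²) = 0.9888

β ≈ 0.9888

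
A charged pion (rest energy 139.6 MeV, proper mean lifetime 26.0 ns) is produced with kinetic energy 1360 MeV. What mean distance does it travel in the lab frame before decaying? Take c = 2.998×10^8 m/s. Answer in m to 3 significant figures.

d ≈ 83.4 m

γ = 1 + K/(m₀c²) = 1 + 1360/139.6 = 10.742
β = √(1 − 1/γ²) = 0.99566
Dilated lifetime: γτ₀ = 10.742 × 26.0 ns = 279.30 ns
d = βc·γτ₀ = 0.99566 × (2.998×10^8 m/s) × 2.7930×10^-7 s = 83.4 m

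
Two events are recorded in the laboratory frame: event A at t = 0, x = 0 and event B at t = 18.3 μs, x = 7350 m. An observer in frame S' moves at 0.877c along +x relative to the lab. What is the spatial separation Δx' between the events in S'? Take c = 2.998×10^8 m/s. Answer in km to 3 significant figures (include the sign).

Δx' ≈ 5.28 km

γ = 1/√(1 − 0.877²) = 2.0812
Δx' = γ(Δx − vΔt) = 2.0812 × (7350 m − 0.877×(2.998×10^8 m/s)×18.3×10^-6 s)
= 2.0812 × (2538.5 m) = 5.28 km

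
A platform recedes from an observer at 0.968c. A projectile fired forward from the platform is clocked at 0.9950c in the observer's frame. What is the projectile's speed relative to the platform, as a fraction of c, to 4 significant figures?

u' ≈ 0.7329c

Inverse velocity addition: u' = (u − v)/(1 − uv/c²)
= (0.9950 − 0.968)/(1 − 0.9950×0.968) = 0.02700/0.0368400 = 0.7329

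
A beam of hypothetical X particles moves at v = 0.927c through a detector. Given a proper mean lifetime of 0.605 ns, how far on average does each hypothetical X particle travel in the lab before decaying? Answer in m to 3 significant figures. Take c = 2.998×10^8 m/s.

d ≈ 0.448 m

γ = 1/√(1 − 0.927²) = 2.6662
Dilated lifetime: Δt = γτ₀ = 2.6662 × 0.605 ns = 1.6131 ns
d = vΔt = 0.927c × 1.6131 ns = 2.7791×10^8 m/s × 1.6131×10^-9 s = 0.448 m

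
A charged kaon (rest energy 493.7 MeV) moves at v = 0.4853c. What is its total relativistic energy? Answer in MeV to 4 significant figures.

E ≈ 564.6 MeV

γ = 1/√(1 − 0.4853²) = 1.14371
E = γm₀c² = 1.14371 × 493.7 MeV = 564.6 MeV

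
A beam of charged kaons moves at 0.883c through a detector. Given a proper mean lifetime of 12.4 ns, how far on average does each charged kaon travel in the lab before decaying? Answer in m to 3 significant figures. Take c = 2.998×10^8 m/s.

d ≈ 6.99 m

γ = 1/√(1 − 0.883²) = 2.1305
Dilated lifetime: Δt = γτ₀ = 2.1305 × 12.4 ns = 26.418 ns
d = vΔt = 0.883c × 26.418 ns = 2.6472×10^8 m/s × 2.6418×10^-8 s = 6.99 m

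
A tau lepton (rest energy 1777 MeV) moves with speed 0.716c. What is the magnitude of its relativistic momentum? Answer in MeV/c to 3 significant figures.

γ = 1/√(1 − 0.716²) = 1.4325
p = γβm₀c = 1.4325 × 0.716 × 1777 MeV/c = 1820 MeV/c

p ≈ 1820 MeV/c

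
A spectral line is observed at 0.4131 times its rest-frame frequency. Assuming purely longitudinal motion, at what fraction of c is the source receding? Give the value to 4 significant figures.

f_obs/f_src = √((1−β)/(1+β)) = 0.4131  ⇒  (1−β)/(1+β) = 0.170652
β = |1 − D²|/(1 + D²) = |1 − 0.170652|/(1 + 0.170652) = 0.7085

β ≈ 0.7085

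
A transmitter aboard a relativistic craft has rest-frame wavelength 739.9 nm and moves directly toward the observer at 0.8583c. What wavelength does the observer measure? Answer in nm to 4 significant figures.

λ_obs ≈ 204.3 nm

Relativistic Doppler: λ_obs = λ_src √((1−β)/(1+β))
= 739.9 × √(0.141700/1.85830) = 739.9 × 0.276139 = 204.3 nm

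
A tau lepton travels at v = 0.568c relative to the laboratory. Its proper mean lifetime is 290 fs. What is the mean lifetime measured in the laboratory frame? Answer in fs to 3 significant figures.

γ = 1/√(1 − 0.568²) = 1.2150
Time dilation: Δt = γτ₀ = 1.2150 × 290 fs = 352 fs

Δt ≈ 352 fs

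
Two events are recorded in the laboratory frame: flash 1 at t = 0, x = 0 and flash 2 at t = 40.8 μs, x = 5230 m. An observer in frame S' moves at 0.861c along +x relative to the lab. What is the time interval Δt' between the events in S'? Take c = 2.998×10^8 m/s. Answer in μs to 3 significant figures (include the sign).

Δt' ≈ 50.7 μs

γ = 1/√(1 − 0.861²) = 1.9662
Δt' = γ(Δt − vΔx/c²) = 1.9662 × (40.8 μs − 0.861×5230 m / (2.998×10^8 m/s))
= 1.9662 × (25.780 μs) = 50.7 μs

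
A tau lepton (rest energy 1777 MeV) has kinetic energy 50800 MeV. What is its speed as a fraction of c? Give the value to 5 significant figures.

γ = 1 + K/(m₀c²) = 1 + 50800/1777 = 29.58751
β = √(1 − 1/γ²) = 0.99943

β ≈ 0.99943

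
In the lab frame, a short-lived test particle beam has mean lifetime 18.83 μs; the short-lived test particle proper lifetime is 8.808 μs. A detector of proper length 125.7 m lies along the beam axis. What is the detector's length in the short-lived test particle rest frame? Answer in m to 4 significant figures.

Time dilation ⇒ γ = Δt/τ₀ = 18.83/8.808 = 2.13783
Length contraction: L = L₀/γ = 125.7/2.13783 = 58.80 m

L ≈ 58.80 m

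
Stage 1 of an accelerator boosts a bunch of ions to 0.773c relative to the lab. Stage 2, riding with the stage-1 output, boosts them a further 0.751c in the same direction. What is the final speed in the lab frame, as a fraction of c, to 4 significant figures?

u ≈ 0.9642c

Compose boost 2: (0.751 + 0.773)/(1 + 0.751×0.773) = 1.524/1.58052 = 0.9642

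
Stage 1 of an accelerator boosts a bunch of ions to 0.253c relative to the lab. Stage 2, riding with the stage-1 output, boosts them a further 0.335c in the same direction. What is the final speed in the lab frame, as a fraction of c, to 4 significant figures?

u ≈ 0.5421c

Compose boost 2: (0.335 + 0.253)/(1 + 0.335×0.253) = 0.5880/1.08475 = 0.5421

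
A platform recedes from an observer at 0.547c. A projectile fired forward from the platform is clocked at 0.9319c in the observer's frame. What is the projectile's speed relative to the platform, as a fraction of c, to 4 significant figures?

Inverse velocity addition: u' = (u − v)/(1 − uv/c²)
= (0.9319 − 0.547)/(1 − 0.9319×0.547) = 0.3849/0.490251 = 0.7851

u' ≈ 0.7851c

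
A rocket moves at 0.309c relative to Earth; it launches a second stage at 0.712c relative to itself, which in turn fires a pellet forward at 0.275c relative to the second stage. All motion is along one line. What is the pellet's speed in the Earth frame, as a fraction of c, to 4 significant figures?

u ≈ 0.9039c

Compose boost 2: (0.712 + 0.309)/(1 + 0.712×0.309) = 1.021/1.22001 = 0.836880
Compose boost 3: (0.275 + 0.836880)/(1 + 0.275×0.836880) = 1.11188/1.23014 = 0.9039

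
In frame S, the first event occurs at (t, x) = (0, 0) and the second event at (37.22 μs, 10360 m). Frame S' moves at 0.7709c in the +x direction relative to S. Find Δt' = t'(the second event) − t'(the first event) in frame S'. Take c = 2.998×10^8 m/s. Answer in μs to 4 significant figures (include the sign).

γ = 1/√(1 − 0.7709²) = 1.56997
Δt' = γ(Δt − vΔx/c²) = 1.56997 × (37.22 μs − 0.7709×10360 m / (2.998×10^8 m/s))
= 1.56997 × (10.5805 μs) = 16.61 μs

Δt' ≈ 16.61 μs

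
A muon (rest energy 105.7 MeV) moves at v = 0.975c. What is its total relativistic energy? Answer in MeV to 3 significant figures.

γ = 1/√(1 − 0.975²) = 4.5004
E = γm₀c² = 4.5004 × 105.7 MeV = 476 MeV

E ≈ 476 MeV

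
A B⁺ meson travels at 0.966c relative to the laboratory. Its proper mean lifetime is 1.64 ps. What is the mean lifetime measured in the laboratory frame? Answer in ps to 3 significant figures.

γ = 1/√(1 − 0.966²) = 3.8678
Time dilation: Δt = γτ₀ = 3.8678 × 1.64 ps = 6.34 ps

Δt ≈ 6.34 ps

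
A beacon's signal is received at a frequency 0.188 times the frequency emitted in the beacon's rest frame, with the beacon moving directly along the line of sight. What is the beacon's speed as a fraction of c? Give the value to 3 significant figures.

f_obs/f_src = √((1−β)/(1+β)) = 0.188  ⇒  (1−β)/(1+β) = 0.035344
β = |1 − D²|/(1 + D²) = |1 − 0.035344|/(1 + 0.035344) = 0.932

β ≈ 0.932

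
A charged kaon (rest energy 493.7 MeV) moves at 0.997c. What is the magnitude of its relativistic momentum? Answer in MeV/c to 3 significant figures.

p ≈ 6360 MeV/c

γ = 1/√(1 − 0.997²) = 12.920
p = γβm₀c = 12.920 × 0.997 × 493.7 MeV/c = 6360 MeV/c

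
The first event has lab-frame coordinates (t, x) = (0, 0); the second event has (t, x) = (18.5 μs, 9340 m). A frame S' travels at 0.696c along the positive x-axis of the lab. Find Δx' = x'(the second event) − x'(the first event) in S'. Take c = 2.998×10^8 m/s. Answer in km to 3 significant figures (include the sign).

Δx' ≈ 7.63 km

γ = 1/√(1 − 0.696²) = 1.3927
Δx' = γ(Δx − vΔt) = 1.3927 × (9340 m − 0.696×(2.998×10^8 m/s)×18.5×10^-6 s)
= 1.3927 × (5479.8 m) = 7.63 km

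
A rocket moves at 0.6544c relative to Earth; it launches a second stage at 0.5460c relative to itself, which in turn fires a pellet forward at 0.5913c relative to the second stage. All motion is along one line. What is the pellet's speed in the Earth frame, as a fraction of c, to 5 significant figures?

Compose boost 2: (0.5460 + 0.6544)/(1 + 0.5460×0.6544) = 1.2004/1.357302 = 0.8844013
Compose boost 3: (0.5913 + 0.8844013)/(1 + 0.5913×0.8844013) = 1.475701/1.522946 = 0.96898

u ≈ 0.96898c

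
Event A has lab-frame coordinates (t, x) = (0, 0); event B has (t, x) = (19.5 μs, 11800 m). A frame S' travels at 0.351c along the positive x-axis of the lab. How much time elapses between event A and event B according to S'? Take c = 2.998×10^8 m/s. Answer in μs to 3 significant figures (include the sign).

γ = 1/√(1 − 0.351²) = 1.0679
Δt' = γ(Δt − vΔx/c²) = 1.0679 × (19.5 μs − 0.351×11800 m / (2.998×10^8 m/s))
= 1.0679 × (5.6848 μs) = 6.07 μs

Δt' ≈ 6.07 μs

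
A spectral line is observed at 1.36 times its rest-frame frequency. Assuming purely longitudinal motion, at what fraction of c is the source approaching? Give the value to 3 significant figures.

β ≈ 0.298

f_obs/f_src = √((1+β)/(1−β)) = 1.36  ⇒  (1+β)/(1−β) = 1.8496
β = |1 − D²|/(1 + D²) = |1 − 1.8496|/(1 + 1.8496) = 0.298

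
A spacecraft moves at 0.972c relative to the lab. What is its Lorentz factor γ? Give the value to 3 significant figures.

γ ≈ 4.26

γ = 1/√(1 − β²) = 1/√(1 − 0.972²) = 1/√(0.055216) = 4.26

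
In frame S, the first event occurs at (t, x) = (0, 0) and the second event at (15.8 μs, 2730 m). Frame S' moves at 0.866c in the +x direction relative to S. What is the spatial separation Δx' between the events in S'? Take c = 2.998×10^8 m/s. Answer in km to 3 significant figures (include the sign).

γ = 1/√(1 − 0.866²) = 1.9998
Δx' = γ(Δx − vΔt) = 1.9998 × (2730 m − 0.866×(2.998×10^8 m/s)×15.8×10^-6 s)
= 1.9998 × (-1372.1 m) = -2.74 km

Δx' ≈ -2.74 km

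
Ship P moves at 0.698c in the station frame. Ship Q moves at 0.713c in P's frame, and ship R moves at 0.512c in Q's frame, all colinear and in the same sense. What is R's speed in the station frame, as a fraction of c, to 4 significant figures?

Compose boost 2: (0.713 + 0.698)/(1 + 0.713×0.698) = 1.411/1.49767 = 0.942128
Compose boost 3: (0.512 + 0.942128)/(1 + 0.512×0.942128) = 1.45413/1.48237 = 0.9809

u ≈ 0.9809c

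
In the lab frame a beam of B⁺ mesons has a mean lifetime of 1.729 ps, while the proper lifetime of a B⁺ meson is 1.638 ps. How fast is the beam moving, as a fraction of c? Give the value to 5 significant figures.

γ = Δt/τ₀ = 1.729/1.638 = 1.055556
β = √(1 − 1/γ²) = √(1 − 1/1.055556²) = 0.32015

β ≈ 0.32015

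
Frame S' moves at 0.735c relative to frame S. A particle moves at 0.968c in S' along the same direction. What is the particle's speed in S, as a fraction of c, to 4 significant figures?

u ≈ 0.9950c

Relativistic velocity addition: u = (u' + v)/(1 + u'v/c²)
= (0.968 + 0.735)/(1 + 0.968×0.735) = 1.703/1.71148 = 0.9950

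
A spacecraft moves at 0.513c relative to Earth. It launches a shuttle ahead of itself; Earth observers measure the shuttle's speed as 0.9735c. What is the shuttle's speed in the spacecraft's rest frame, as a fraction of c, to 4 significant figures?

u' ≈ 0.9199c

Inverse velocity addition: u' = (u − v)/(1 − uv/c²)
= (0.9735 − 0.513)/(1 − 0.9735×0.513) = 0.4605/0.500595 = 0.9199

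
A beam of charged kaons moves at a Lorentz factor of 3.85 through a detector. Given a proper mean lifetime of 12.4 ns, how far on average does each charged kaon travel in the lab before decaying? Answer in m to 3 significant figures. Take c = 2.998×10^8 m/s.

d ≈ 13.8 m

β = √(1 − 1/γ²) = √(1 − 1/3.85²) = 0.96568
Dilated lifetime: Δt = γτ₀ = 3.85 × 12.4 ns = 47.740 ns
d = vΔt = 0.96568c × 47.740 ns = 2.8951×10^8 m/s × 4.7740×10^-8 s = 13.8 m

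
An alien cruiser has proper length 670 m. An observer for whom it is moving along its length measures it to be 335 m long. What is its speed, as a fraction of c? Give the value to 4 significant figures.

γ = L₀/L = 670/335 = 2.00000
β = √(1 − 1/γ²) = 0.8660

β ≈ 0.8660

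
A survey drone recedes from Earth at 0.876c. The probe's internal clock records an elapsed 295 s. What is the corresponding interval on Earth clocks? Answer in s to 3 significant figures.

Δt ≈ 612 s

γ = 1/√(1 − 0.876²) = 2.0734
Time dilation: Δt = γτ₀ = 2.0734 × 295 s = 612 s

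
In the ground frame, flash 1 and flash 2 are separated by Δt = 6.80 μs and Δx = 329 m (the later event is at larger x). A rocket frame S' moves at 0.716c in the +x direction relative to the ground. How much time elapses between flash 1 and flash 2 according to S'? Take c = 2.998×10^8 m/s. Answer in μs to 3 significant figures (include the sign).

γ = 1/√(1 − 0.716²) = 1.4325
Δt' = γ(Δt − vΔx/c²) = 1.4325 × (6.80 μs − 0.716×329 m / (2.998×10^8 m/s))
= 1.4325 × (6.0143 μs) = 8.62 μs

Δt' ≈ 8.62 μs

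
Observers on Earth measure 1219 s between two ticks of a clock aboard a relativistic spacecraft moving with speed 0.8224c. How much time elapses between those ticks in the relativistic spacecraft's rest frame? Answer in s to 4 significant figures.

τ₀ ≈ 693.5 s

γ = 1/√(1 − 0.8224²) = 1.75775
Proper time: τ₀ = Δt/γ = 1219/1.75775 = 693.5 s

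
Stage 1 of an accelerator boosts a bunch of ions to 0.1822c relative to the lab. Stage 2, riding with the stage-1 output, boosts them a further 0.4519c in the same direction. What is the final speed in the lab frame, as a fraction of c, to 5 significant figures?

u ≈ 0.58586c

Compose boost 2: (0.4519 + 0.1822)/(1 + 0.4519×0.1822) = 0.63410/1.082336 = 0.58586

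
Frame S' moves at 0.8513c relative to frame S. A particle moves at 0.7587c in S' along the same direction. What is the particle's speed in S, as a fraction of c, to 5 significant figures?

u ≈ 0.97820c

Relativistic velocity addition: u = (u' + v)/(1 + u'v/c²)
= (0.7587 + 0.8513)/(1 + 0.7587×0.8513) = 1.6100/1.645881 = 0.97820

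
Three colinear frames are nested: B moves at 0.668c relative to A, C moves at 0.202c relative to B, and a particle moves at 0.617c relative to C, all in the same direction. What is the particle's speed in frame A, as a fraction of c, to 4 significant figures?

Compose boost 2: (0.202 + 0.668)/(1 + 0.202×0.668) = 0.8700/1.13494 = 0.766563
Compose boost 3: (0.617 + 0.766563)/(1 + 0.617×0.766563) = 1.38356/1.47297 = 0.9393

u ≈ 0.9393c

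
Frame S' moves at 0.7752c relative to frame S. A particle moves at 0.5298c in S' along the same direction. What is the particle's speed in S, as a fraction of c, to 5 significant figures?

u ≈ 0.92507c

Relativistic velocity addition: u = (u' + v)/(1 + u'v/c²)
= (0.5298 + 0.7752)/(1 + 0.5298×0.7752) = 1.3050/1.410701 = 0.92507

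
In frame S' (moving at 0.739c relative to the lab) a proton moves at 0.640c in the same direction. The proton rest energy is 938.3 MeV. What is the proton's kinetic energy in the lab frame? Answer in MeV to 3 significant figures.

K ≈ 1730 MeV

u_lab = (0.640 + 0.739)/(1 + 0.640×0.739) = 0.936210
γ = 1/√(1 − 0.936210²) = 2.8454
K = (γ − 1)m₀c² = (2.8454 − 1) × 938.3 = 1.8454 × 938.3 = 1730 MeV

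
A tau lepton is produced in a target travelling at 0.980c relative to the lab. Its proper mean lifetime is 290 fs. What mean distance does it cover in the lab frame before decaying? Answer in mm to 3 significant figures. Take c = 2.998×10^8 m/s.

d ≈ 0.428 mm

γ = 1/√(1 − 0.980²) = 5.0252
Dilated lifetime: Δt = γτ₀ = 5.0252 × 290 fs = 1457.3 fs
d = vΔt = 0.980c × 1457.3 fs = 2.9380×10^8 m/s × 1.4573×10^-12 s = 0.428 mm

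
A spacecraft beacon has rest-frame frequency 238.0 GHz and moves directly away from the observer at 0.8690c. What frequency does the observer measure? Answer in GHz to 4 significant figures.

Relativistic Doppler: f_obs = f_src √((1−β)/(1+β))
= 238.0 × √(0.131000/1.86900) = 238.0 × 0.264747 = 63.01 GHz

f_obs ≈ 63.01 GHz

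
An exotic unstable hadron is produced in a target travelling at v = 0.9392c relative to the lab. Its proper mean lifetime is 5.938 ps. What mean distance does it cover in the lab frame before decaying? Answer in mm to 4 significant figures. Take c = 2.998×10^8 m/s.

d ≈ 4.869 mm

γ = 1/√(1 − 0.9392²) = 2.91231
Dilated lifetime: Δt = γτ₀ = 2.91231 × 5.938 ps = 17.2933 ps
d = vΔt = 0.9392c × 17.2933 ps = 2.81572×10^8 m/s × 1.72933×10^-11 s = 4.869 mm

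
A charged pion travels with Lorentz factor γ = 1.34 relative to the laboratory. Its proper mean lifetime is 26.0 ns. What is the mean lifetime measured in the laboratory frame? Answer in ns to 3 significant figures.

Δt ≈ 34.8 ns

γ = 1.34 (given)
Time dilation: Δt = γτ₀ = 1.34 × 26.0 ns = 34.8 ns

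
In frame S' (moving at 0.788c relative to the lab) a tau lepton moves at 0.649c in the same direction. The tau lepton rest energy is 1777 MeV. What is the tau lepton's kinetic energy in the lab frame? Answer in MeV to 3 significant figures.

u_lab = (0.649 + 0.788)/(1 + 0.649×0.788) = 0.950767
γ = 1/√(1 − 0.950767²) = 3.2268
K = (γ − 1)m₀c² = (3.2268 − 1) × 1777 = 2.2268 × 1777 = 3960 MeV

K ≈ 3960 MeV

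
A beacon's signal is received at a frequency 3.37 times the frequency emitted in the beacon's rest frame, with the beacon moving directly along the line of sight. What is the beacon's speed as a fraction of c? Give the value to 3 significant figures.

f_obs/f_src = √((1+β)/(1−β)) = 3.37  ⇒  (1+β)/(1−β) = 11.357
β = |1 − D²|/(1 + D²) = |1 − 11.357|/(1 + 11.357) = 0.838

β ≈ 0.838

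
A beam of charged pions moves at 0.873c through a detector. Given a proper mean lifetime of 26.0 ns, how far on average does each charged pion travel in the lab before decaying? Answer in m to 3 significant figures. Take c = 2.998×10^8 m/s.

γ = 1/√(1 − 0.873²) = 2.0504
Dilated lifetime: Δt = γτ₀ = 2.0504 × 26.0 ns = 53.309 ns
d = vΔt = 0.873c × 53.309 ns = 2.6173×10^8 m/s × 5.3309×10^-8 s = 14.0 m

d ≈ 14.0 m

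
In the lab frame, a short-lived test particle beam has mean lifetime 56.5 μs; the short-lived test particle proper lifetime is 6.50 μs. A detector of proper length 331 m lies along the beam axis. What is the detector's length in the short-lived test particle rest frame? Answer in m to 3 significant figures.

L ≈ 38.1 m

Time dilation ⇒ γ = Δt/τ₀ = 56.5/6.50 = 8.6923
Length contraction: L = L₀/γ = 331/8.6923 = 38.1 m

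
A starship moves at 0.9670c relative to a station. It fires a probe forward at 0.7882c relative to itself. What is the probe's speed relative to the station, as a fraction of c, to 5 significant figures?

u ≈ 0.99603c

Relativistic velocity addition: u = (u' + v)/(1 + u'v/c²)
= (0.7882 + 0.9670)/(1 + 0.7882×0.9670) = 1.7552/1.762189 = 0.99603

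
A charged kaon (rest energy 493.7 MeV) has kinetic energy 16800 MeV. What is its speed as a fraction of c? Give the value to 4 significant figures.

γ = 1 + K/(m₀c²) = 1 + 16800/493.7 = 35.0288
β = √(1 − 1/γ²) = 0.9996

β ≈ 0.9996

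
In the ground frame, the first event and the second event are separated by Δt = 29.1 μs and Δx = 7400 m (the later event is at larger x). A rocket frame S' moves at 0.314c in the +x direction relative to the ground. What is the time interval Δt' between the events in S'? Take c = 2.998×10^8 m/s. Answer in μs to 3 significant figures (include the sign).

Δt' ≈ 22.5 μs

γ = 1/√(1 − 0.314²) = 1.0533
Δt' = γ(Δt − vΔx/c²) = 1.0533 × (29.1 μs − 0.314×7400 m / (2.998×10^8 m/s))
= 1.0533 × (21.349 μs) = 22.5 μs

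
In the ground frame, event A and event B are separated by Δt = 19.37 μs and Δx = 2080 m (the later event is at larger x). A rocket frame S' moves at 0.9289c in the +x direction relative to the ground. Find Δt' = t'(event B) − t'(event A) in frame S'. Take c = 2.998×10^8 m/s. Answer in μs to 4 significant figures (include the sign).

Δt' ≈ 34.90 μs

γ = 1/√(1 − 0.9289²) = 2.70029
Δt' = γ(Δt − vΔx/c²) = 2.70029 × (19.37 μs − 0.9289×2080 m / (2.998×10^8 m/s))
= 2.70029 × (12.9253 μs) = 34.90 μs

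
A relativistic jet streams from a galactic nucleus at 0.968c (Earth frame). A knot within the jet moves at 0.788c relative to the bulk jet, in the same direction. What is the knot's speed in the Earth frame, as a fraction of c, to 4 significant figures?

u ≈ 0.9962c

Relativistic velocity addition: u = (u' + v)/(1 + u'v/c²)
= (0.788 + 0.968)/(1 + 0.788×0.968) = 1.756/1.76278 = 0.9962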